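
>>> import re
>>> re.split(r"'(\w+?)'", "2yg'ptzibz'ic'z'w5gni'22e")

['2yg', 'ptzibz', 'ic', 'z', "w5gni'22e"]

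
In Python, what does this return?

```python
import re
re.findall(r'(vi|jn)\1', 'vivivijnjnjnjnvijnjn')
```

The backreference `\1` re-matches whatever the first group consumed, character for character.
Scanning left to right: at [0:4] match 'vivi', group 1 = 'vi'; at [6:10] match 'jnjn', group 1 = 'jn'; at [10:14] match 'jnjn', group 1 = 'jn'; at [16:20] match 'jnjn', group 1 = 'jn'.
Because there's exactly one group, `findall` drops the full match and keeps group 1 from each hit.

['vi', 'jn', 'jn', 'jn']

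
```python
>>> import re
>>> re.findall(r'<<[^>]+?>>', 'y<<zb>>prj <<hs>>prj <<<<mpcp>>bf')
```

Walking the string: at [1:7] → '<<zb>>'; at [11:17] → '<<hs>>'; at [21:31] → '<<<<mpcp>>'.
No capturing groups, so `findall` returns the 3 full match strings.

['<<zb>>', '<<hs>>', '<<<<mpcp>>']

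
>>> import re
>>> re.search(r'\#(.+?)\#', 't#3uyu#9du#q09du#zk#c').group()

The `?` after the quantifier makes it lazy — it takes as little as possible before letting the rest of the pattern try.
`search` walks the string left to right and returns the first match it finds.
The match spans [1:7] → '#3uyu#'.
Captured: group 1 = '3uyu'.

'#3uyu#'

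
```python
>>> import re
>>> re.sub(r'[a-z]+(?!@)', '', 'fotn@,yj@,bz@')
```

'n@,j@,z@'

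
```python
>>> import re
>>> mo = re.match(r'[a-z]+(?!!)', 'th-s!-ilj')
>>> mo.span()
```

(0, 2)

`match` is anchored at position 0; if the pattern doesn't fit there, it returns None.
The match spans [0:2] → 'th'.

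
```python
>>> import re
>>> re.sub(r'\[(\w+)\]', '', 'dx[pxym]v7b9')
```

'dxv7b9'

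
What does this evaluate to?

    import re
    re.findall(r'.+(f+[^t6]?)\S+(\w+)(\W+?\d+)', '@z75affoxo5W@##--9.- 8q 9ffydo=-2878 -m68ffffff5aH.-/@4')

This matches one or more of any character; then one or more of the literal 'f', then optionally any character except [t6] (captured); then one or more of a non-whitespace character; then one or more of a word character (captured); then one or more of a non-word character (lazy), then one or more of a digit (captured).
Scanning left to right: at [0:55] match '@z75affoxo5W@##--9.- 8q 9ffydo=-2878 -m68ffffff5aH.-/@4', groups = ('f5', 'H', '.-/@4').
Multiple groups make `findall` return tuples — one 3-tuple for the one match.

[('f5', 'H', '.-/@4')]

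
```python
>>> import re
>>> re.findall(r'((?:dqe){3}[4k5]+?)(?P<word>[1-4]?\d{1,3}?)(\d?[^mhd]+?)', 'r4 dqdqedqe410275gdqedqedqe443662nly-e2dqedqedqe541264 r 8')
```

This matches the literal 'dqe' repeated 3 times, then one or more of one of [4k5] (lazy) (captured); then optionally a character in [1-4], then 1 to 3 of a digit (lazy) (captured as 'word'); then optionally a digit, then one or more of any character except [mhd] (lazy) (captured).
Matches: at [18:32] match 'dqedqedqe44366', groups = ('dqedqedqe4', '43', '66'); at [39:53] match 'dqedqedqe54126', groups = ('dqedqedqe5', '41', '26').
With 3 capturing groups, `findall` returns a 3-tuple per match.

[('dqedqedqe4', '43', '66'), ('dqedqedqe5', '41', '26')]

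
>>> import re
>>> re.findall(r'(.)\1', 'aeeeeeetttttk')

['e', 'e', 'e', 't', 't']

After group 1 captures some text, `\1` only succeeds where that same text appears again.
Walking the string: at [1:3] match 'ee', group 1 = 'e'; at [3:5] match 'ee', group 1 = 'e'; at [5:7] match 'ee', group 1 = 'e'; at [7:9] match 'tt', group 1 = 't'; at [9:11] match 'tt', group 1 = 't'.
One capturing group, so `findall` returns just the captured substring from each match — 5 in all.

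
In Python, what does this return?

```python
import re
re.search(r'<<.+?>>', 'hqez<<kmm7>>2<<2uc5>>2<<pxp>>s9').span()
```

(4, 12)

With the lazy modifier that quantifier settles for the fewest repetitions that let the rest of the pattern succeed (the atoms after it are unaffected and can still be greedy).
The match spans [4:12] → '<<kmm7>>'.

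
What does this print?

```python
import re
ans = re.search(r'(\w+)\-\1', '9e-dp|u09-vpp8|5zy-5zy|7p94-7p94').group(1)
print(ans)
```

A backreference is literal: `\1` must see the identical characters the first group matched.
`re.search` tries every starting position until one works.
The match spans [15:22] → '5zy-5zy'.
Captured: group 1 = '5zy'.

5zy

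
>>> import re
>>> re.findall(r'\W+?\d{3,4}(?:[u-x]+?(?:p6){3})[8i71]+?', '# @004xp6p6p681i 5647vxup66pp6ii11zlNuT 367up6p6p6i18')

The pattern matches one or more of a non-word character (lazy), then 3 to 4 of a digit; then one or more of a character in [u-x] (lazy), then the literal 'p6' repeated 3 times (non-capturing group); then one or more of one of [8i71] (lazy).
Because the quantifier is non-greedy, it stops expanding at the earliest point where the rest of the pattern can succeed.
Walking the string: at [0:14] → '# @004xp6p6p68'; at [39:51] → ' 367up6p6p6i'.
Since nothing is captured, `findall` lists the 2 matched substrings directly.

['# @004xp6p6p68', ' 367up6p6p6i']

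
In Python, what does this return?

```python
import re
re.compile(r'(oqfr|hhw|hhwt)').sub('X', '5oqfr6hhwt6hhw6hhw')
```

'5X6Xt6X6X'

Branches in `(...|...)` are attempted left-to-right; the first branch that allows the whole pattern to succeed is taken.
Matches: at [1:5] → 'oqfr'; at [6:9] → 'hhw'; at [11:14] → 'hhw'; at [15:18] → 'hhw'.
`sub` substitutes 'X' at each match site.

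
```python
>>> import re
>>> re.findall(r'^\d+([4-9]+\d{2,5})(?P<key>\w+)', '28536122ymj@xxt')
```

[('6122', 'ymj')]

The pattern matches anchored at the start of the string; then one or more of a digit; then one or more of a character in [4-9], then 2 to 5 of a digit (captured); then one or more of a word character (captured as 'key').
Multiple groups make `findall` return tuples — one 2-tuple for the one match.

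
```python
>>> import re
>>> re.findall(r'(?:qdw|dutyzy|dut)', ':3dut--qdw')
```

['dut', 'qdw']

Scanning left to right: at [2:5] → 'dut'; at [7:10] → 'qdw'.
With no groups in the pattern, `findall` gives back each whole match — 2 here.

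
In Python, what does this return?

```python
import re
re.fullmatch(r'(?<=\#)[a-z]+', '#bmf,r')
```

None

`re.fullmatch` requires the pattern to consume the entire string.
Here there's no way to consume every character, so the call returns None.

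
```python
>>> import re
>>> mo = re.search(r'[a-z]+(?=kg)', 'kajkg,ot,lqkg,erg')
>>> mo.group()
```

'kaj'

Because the assertion is zero-width, the text it checks is not consumed and won't appear in the result.
`search` walks the string left to right and returns the first match it finds.
The match spans [0:3] → 'kaj'.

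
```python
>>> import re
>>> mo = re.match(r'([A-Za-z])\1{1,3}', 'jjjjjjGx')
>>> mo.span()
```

The backreference `\1` re-matches whatever the first group consumed, character for character.
With `match`, the pattern is implicitly anchored at the beginning.
The match spans [0:4] → 'jjjj'.
Captured: group 1 = 'j'.

(0, 4)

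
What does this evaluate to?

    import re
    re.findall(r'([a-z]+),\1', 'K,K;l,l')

A backreference is literal: `\1` must see the identical characters the first group matched.
Walking the string: at [4:7] match 'l,l', group 1 = 'l'.
One capturing group, so `findall` returns just the captured substring from the one match — 1 in all.

['l']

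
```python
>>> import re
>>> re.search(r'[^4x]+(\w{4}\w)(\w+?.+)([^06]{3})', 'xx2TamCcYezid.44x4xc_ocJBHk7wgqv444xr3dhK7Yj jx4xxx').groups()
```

('44x4x', 'c_ocJBHk7wgqv444xr3dhK7Yj jx4', 'xxx')

The match spans [2:51] → '2TamCcYezid.44x4xc_ocJBHk7wgqv444xr3dhK7Yj jx4xxx'.
Captured: group 1 = '44x4x', group 2 = 'c_ocJBHk7wgqv444xr3dhK7Yj jx4', group 3 = 'xxx'.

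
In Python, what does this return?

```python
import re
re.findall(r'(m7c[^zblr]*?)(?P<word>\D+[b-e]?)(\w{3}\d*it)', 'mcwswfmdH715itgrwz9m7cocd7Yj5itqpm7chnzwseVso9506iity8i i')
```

The `?` after the quantifier makes it lazy — it takes as little as possible before letting the rest of the pattern try.
With 3 capturing groups, `findall` returns a 3-tuple per match.

[('m7c', 'ocd', '7Yj5it')]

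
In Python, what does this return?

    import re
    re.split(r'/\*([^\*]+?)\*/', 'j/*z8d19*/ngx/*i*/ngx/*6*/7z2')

Matches to split on: at [1:10] → '/*z8d19*/'; at [13:18] → '/*i*/'; at [21:26] → '/*6*/'.
`re.split` interleaves the captured-group text with the surrounding fragments.

['j', 'z8d19', 'ngx', 'i', 'ngx', '6', '7z2']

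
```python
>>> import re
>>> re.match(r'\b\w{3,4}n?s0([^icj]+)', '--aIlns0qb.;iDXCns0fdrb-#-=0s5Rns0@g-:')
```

`match` is anchored at position 0; if the pattern doesn't fit there, it returns None.
Here the pattern fails at index 0, so the call returns None.

None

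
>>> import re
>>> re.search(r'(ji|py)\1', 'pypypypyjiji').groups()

The match spans [0:4] → 'pypy'.
Captured: group 1 = 'py'.

('py',)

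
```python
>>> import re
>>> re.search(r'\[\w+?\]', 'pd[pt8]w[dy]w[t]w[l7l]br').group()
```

'[pt8]'

`re.search` tries every starting position until one works.
The match spans [2:7] → '[pt8]'.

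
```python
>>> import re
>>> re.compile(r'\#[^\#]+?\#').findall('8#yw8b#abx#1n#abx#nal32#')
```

['#yw8b#', '#1n#', '#nal32#']

Walking the string: at [1:7] → '#yw8b#'; at [10:14] → '#1n#'; at [17:24] → '#nal32#'.
With no groups in the pattern, `findall` gives back each whole match — 3 here.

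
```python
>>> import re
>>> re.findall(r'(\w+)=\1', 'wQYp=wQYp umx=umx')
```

['wQYp', 'umx']

`\1` has to match the exact text group 1 already captured.
Because there's exactly one group, `findall` drops the full match and keeps group 1 from each hit.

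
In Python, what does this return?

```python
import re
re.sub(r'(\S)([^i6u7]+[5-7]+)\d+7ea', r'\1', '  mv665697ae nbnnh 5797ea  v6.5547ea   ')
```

'  mv665697  v6   '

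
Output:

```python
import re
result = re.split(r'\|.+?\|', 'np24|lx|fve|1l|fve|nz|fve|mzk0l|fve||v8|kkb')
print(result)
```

Because the quantifier is non-greedy, it stops expanding at the earliest point where the rest of the pattern can succeed.
Matches to split on: at [4:8] → '|lx|'; at [11:15] → '|1l|'; at [18:22] → '|nz|'; at [25:32] → '|mzk0l|'; at [35:40] → '||v8|'.
Each match becomes a cut point; 6 segments remain.

['np24', 'fve', 'fve', 'fve', 'fve', 'kkb']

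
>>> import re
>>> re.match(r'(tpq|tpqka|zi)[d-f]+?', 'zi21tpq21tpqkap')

None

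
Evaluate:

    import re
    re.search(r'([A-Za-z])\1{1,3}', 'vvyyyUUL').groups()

('v',)

After group 1 captures some text, `\1` only succeeds where that same text appears again.
Unlike `match`, `search` isn't anchored — it looks for the pattern anywhere in the string.
The match spans [0:2] → 'vv'.
Captured: group 1 = 'v'.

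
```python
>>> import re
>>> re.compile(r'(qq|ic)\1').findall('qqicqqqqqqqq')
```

['qq', 'qq']

The backreference `\1` re-matches whatever the first group consumed, character for character.
Walking the string: at [4:8] match 'qqqq', group 1 = 'qq'; at [8:12] match 'qqqq', group 1 = 'qq'.
One capturing group, so `findall` returns just the captured substring from each match — 2 in all.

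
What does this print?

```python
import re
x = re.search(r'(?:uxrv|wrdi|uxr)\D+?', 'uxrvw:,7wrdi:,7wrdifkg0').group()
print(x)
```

uxrvw

The regex engine tests alternatives in the order written; an earlier branch that matches wins even if a later one would match more.
`search` walks the string left to right and returns the first match it finds.
The match spans [0:5] → 'uxrvw'.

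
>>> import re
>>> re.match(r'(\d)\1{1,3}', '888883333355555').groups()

The match spans [0:4] → '8888'.
Captured: group 1 = '8'.

('8',)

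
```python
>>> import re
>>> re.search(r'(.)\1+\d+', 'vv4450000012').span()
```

`\1` has to match the exact text group 1 already captured.
`re.search` scans for the first position where the pattern succeeds.
The match spans [0:12] → 'vv4450000012'.
Captured: group 1 = 'v'.

(0, 12)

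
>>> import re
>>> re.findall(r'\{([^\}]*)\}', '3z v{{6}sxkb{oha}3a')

['{6', 'oha']

With a single group, `findall` returns only what that group captured — 2 items.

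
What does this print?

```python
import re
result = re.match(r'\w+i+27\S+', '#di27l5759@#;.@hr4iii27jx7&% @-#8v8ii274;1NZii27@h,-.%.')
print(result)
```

None

Pattern: one or more of a word character; then one or more of the literal 'i', then the literal '27', then one or more of a non-whitespace character.
`re.match` only tries the pattern at the start of the string.
Here position 0 doesn't satisfy it, so the call returns None.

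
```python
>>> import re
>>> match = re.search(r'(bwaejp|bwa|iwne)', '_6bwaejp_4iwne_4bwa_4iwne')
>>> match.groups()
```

('bwaejp',)

Alternation tries branches left to right and keeps the first one that lets the overall match succeed at that position.
`re.search` tries every starting position until one works.
The match spans [2:8] → 'bwaejp'.
Captured: group 1 = 'bwaejp'.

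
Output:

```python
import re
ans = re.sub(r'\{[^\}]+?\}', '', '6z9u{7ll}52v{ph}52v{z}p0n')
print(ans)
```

Each match is replaced by ''.

6z9u52v52vp0n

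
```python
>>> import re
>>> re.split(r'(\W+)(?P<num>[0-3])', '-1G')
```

This matches one or more of a non-word character (captured); then a character in [0-3] (captured as 'num').
Matches to split on: at [0:2] → '-1'.
Because the pattern has a capturing group, `split` also inserts each captured text between the pieces.

['', '-', '1', 'G']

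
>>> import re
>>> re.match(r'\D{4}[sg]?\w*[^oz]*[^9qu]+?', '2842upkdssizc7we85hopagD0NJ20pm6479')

This matches exactly 4 of a non-digit, then optionally one of [sg]; then zero or more of a word character, then zero or more of any character except [oz], then one or more of any character except [9qu] (lazy).
`match` is anchored at position 0; if the pattern doesn't fit there, it returns None.
Here position 0 doesn't satisfy it, so the call returns None.

None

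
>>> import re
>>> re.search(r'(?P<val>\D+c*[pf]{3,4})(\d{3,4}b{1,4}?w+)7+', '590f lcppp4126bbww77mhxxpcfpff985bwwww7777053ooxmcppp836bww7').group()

'f lcppp4126bbww77'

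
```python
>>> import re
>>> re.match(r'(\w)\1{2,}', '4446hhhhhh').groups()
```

('4',)

`\1` is not a pattern — it's the concrete string captured by group 1, re-applied verbatim.
`match` is anchored at position 0; if the pattern doesn't fit there, it returns None.
The match spans [0:3] → '444'.
Captured: group 1 = '4'.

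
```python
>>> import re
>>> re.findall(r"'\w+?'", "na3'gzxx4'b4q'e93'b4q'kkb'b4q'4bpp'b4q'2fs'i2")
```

["'gzxx4'", "'e93'", "'kkb'", "'4bpp'", "'2fs'"]

Walking the string: at [3:10] → "'gzxx4'"; at [13:18] → "'e93'"; at [21:26] → "'kkb'"; at [29:35] → "'4bpp'"; at [38:43] → "'2fs'".
Since nothing is captured, `findall` lists the 5 matched substrings directly.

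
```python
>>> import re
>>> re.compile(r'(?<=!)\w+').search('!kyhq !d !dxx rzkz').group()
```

'kyhq'

The `(?=…)`/`(?<=…)` assertion just peeks at neighbouring text; it doesn't advance the match position.
`re.search` tries every starting position until one works.
The match spans [1:5] → 'kyhq'.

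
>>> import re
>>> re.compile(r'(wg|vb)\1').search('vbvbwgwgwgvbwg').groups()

The match spans [0:4] → 'vbvb'.
Captured: group 1 = 'vb'.

('vb',)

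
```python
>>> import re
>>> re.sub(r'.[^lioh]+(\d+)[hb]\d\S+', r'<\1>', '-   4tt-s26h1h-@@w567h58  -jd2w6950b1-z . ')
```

'<6><0> . '

This matches any character, then one or more of any character except [lioh]; then one or more of a digit (captured); then one of [hb], then a digit; then one or more of a non-whitespace character.
Matches: at [0:24] → '-   4tt-s26h1h-@@w567h58'; at [24:39] → '  -jd2w6950b1-z'.
`\1` in the replacement pulls in group 1's text for each match.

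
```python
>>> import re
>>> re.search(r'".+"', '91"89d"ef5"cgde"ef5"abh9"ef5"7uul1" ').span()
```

(2, 35)

The match spans [2:35] → '"89d"ef5"cgde"ef5"abh9"ef5"7uul1"'.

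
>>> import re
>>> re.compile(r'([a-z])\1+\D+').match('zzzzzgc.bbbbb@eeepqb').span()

(0, 20)

The backreference `\1` re-matches whatever the first group consumed, character for character.
`re.match` won't scan ahead — the pattern has to work from the very first character.
The match spans [0:20] → 'zzzzzgc.bbbbb@eeepqb'.
Captured: group 1 = 'z'.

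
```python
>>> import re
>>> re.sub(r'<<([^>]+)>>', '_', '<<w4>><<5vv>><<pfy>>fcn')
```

'___fcn'

`sub` substitutes '_' at each match site.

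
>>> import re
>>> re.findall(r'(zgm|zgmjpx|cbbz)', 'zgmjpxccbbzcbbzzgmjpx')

['zgm', 'cbbz', 'cbbz', 'zgm']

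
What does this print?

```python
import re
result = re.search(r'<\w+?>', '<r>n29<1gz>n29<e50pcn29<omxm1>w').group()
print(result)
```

<r>

The match spans [0:3] → '<r>'.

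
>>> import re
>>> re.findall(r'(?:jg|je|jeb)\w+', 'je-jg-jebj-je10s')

['jebj', 'je10s']

Matches: at [6:10] → 'jebj'; at [11:16] → 'je10s'.
Since nothing is captured, `findall` lists the 2 matched substrings directly.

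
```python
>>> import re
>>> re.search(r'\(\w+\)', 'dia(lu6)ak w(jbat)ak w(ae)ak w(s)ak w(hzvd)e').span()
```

(3, 8)

`search` walks the string left to right and returns the first match it finds.
The match spans [3:8] → '(lu6)'.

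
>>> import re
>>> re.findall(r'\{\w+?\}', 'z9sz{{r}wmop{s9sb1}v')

['{r}', '{s9sb1}']

`findall` yields the raw match text (2 of them) because the pattern has no groups.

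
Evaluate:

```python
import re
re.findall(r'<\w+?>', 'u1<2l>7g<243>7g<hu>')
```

['<2l>', '<243>', '<hu>']

No capturing groups, so `findall` returns the 3 full match strings.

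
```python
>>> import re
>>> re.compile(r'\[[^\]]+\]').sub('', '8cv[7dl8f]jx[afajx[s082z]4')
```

'8cvjx4'

`sub` substitutes '' at each match site.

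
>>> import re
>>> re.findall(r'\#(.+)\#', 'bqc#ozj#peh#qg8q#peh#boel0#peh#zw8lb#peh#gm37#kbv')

Matches: at [3:46] match '#ozj#peh#qg8q#peh#boel0#peh#zw8lb#peh#gm37#', group 1 = 'ozj#peh#qg8q#peh#boel0#peh#zw8lb#peh#gm37'.
Because there's exactly one group, `findall` drops the full match and keeps group 1 from the one hit.

['ozj#peh#qg8q#peh#boel0#peh#zw8lb#peh#gm37']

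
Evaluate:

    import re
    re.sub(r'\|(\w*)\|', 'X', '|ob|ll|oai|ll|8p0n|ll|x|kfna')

'XllXllXllXkfna'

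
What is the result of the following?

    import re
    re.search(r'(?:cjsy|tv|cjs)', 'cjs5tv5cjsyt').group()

`re.search` scans for the first position where the pattern succeeds.
The match spans [0:3] → 'cjs'.

'cjs'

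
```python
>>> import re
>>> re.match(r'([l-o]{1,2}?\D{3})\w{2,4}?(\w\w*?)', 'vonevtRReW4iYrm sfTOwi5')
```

None

This matches 1 to 2 of a character in [l-o] (lazy), then exactly 3 of a non-digit (captured); then 2 to 4 of a word character (lazy); then a word character, then zero or more of a word character (lazy) (captured).
`re.match` only tries the pattern at the start of the string.
Here the pattern fails at index 0, so the call returns None.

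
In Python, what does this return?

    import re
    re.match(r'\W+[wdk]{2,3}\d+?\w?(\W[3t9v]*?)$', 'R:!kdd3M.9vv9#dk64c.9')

`match` is anchored at position 0; if the pattern doesn't fit there, it returns None.
Here the pattern fails at index 0, so the call returns None.

None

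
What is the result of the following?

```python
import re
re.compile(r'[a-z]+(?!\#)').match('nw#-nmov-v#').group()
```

'n'

The negative lookahead/lookbehind blocks any match where the forbidden context is present.
`re.match` only tries the pattern at the start of the string.
The match spans [0:1] → 'n'.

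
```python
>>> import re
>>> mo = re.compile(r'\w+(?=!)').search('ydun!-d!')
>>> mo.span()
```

(0, 4)

The lookaround is zero-width — it requires the adjacent text to match without consuming it, so the asserted text isn't part of the match.
`search` walks the string left to right and returns the first match it finds.
The match spans [0:4] → 'ydun'.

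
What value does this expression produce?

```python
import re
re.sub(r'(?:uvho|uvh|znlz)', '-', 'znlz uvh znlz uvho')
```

'- - - -'

The regex engine tests alternatives in the order written; an earlier branch that matches wins even if a later one would match more.
Matches: at [0:4] → 'znlz'; at [5:8] → 'uvh'; at [9:13] → 'znlz'; at [14:18] → 'uvho'.
Every occurrence is swapped for '-'.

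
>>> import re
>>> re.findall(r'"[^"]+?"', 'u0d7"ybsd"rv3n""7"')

Walking the string: at [4:10] → '"ybsd"'; at [15:18] → '"7"'.
`findall` yields the raw match text (2 of them) because the pattern has no groups.

['"ybsd"', '"7"']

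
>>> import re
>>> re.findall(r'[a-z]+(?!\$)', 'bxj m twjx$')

['bxj', 'm', 'twj']

`(?!…)`/`(?<!…)` only lets a position through if the neighbouring text does NOT match; no characters are consumed.
Matches: at [0:3] → 'bxj'; at [4:5] → 'm'; at [6:9] → 'twj'.
Since nothing is captured, `findall` lists the 3 matched substrings directly.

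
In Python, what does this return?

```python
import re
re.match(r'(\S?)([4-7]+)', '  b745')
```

Pattern: optionally a non-whitespace character (captured); then one or more of a character in [4-7] (captured).
With `match`, the pattern is implicitly anchored at the beginning.
Here the pattern fails at index 0, so the call returns None.

None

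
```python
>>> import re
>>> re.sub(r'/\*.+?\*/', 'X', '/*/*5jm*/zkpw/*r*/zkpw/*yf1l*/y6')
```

With the lazy modifier that quantifier settles for the fewest repetitions that let the rest of the pattern succeed (the atoms after it are unaffected and can still be greedy).
`sub` substitutes 'X' at each match site.

'XzkpwXzkpwXy6'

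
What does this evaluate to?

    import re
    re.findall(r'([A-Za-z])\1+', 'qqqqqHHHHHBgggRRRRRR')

After group 1 captures some text, `\1` only succeeds where that same text appears again.
Scanning left to right: at [0:5] match 'qqqqq', group 1 = 'q'; at [5:10] match 'HHHHH', group 1 = 'H'; at [11:14] match 'ggg', group 1 = 'g'; at [14:20] match 'RRRRRR', group 1 = 'R'.
`findall` collects group 1 from each match (4 total).

['q', 'H', 'g', 'R']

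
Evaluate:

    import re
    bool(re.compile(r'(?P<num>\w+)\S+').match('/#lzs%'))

False

The pattern matches one or more of a word character (captured as 'num'); then one or more of a non-whitespace character.
`re.match` only tries the pattern at the start of the string.
Here the string doesn't start with a match, so the call returns None, and `bool(None)` is False.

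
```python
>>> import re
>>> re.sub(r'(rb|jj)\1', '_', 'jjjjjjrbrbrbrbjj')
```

'_jj__jj'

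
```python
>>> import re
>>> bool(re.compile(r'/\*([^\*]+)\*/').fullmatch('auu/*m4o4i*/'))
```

For `fullmatch`, every character of the input must be accounted for by the pattern.
Here there's no way to consume every character, so the call returns None, and `bool(None)` is False.

False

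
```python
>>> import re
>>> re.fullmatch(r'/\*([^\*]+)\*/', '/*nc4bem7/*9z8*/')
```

None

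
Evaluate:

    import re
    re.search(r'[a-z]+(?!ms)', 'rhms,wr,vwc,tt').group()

`(?!…)`/`(?<!…)` only lets a position through if the neighbouring text does NOT match; no characters are consumed.
Unlike `match`, `search` isn't anchored — it looks for the pattern anywhere in the string.
The match spans [0:4] → 'rhms'.

'rhms'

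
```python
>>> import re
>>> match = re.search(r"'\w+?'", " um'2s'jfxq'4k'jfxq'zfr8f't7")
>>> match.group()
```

"'2s'"

The match spans [3:7] → "'2s'".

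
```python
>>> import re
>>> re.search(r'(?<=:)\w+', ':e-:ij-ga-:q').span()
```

(1, 2)

The positive lookaround only admits positions where the adjacent text matches; those characters stay outside the span.
`search` walks the string left to right and returns the first match it finds.
The match spans [1:2] → 'e'.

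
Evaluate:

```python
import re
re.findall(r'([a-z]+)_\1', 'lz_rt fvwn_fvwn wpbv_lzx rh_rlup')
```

['fvwn']

After group 1 captures some text, `\1` only succeeds where that same text appears again.
Matches: at [6:15] match 'fvwn_fvwn', group 1 = 'fvwn'.
`findall` collects group 1 from the one match (1 total).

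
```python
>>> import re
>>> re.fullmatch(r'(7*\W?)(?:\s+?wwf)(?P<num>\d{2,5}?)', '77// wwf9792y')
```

None

This matches zero or more of a literal '7', then optionally a non-word character (captured); then one or more of whitespace (lazy), then the literal 'wwf' (non-capturing group); then 2 to 5 of a digit (lazy) (captured as 'num').
`re.fullmatch` is like wrapping the pattern in `^…$` (in single-line mode).
Here the string isn't matched end-to-end, so the call returns None.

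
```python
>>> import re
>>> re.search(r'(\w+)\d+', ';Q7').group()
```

'Q7'

This matches one or more of a word character (captured); then one or more of a digit.
The match spans [1:3] → 'Q7'.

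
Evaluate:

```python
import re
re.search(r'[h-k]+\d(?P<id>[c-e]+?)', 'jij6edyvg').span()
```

A `+?`/`*?`/`{m,n}?` starts at its minimum and grows only as far as needed for what follows to match.
The match spans [0:5] → 'jij6e'.

(0, 5)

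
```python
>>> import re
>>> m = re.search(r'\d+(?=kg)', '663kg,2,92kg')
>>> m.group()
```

The positive lookaround only admits positions where the adjacent text matches; those characters stay outside the span.
The match spans [0:3] → '663'.

'663'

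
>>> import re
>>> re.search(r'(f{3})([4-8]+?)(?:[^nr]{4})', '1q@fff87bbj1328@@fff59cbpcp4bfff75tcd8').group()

This matches exactly 3 of a literal 'f' (captured); then one or more of a character in [4-8] (lazy) (captured); then exactly 4 of any character except [nr] (non-capturing group).
With the lazy modifier that quantifier settles for the fewest repetitions that let the rest of the pattern succeed (the atoms after it are unaffected and can still be greedy).
Unlike `match`, `search` isn't anchored — it looks for the pattern anywhere in the string.
The match spans [3:11] → 'fff87bbj'.
Captured: group 1 = 'fff', group 2 = '8'.

'fff87bbj'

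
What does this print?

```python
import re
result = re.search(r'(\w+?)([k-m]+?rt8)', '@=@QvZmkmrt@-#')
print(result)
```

The pattern matches one or more of a word character (lazy) (captured); then one or more of a character in [k-m] (lazy), then the literal 'rt8' (captured).
Here nothing in the string fits, so the call returns None.

None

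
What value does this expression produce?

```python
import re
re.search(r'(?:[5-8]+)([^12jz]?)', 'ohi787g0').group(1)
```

'g'

The match spans [3:7] → '787g'.
Captured: group 1 = 'g'.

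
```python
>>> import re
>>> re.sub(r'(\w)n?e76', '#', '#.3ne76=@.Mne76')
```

This matches a word character (captured); then optionally the literal 'n', then the literal 'e76'.
Every occurrence is swapped for '#'.

'#.#=@.#'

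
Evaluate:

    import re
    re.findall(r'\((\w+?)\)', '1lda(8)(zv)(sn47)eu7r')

['8', 'zv', 'sn47']

Scanning left to right: at [4:7] match '(8)', group 1 = '8'; at [7:11] match '(zv)', group 1 = 'zv'; at [11:17] match '(sn47)', group 1 = 'sn47'.
One capturing group, so `findall` returns just the captured substring from each match — 3 in all.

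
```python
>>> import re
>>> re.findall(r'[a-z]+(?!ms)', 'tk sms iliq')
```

['tk', 'sms', 'iliq']

The negative lookaround is zero-width — it rules out positions where the adjacent text would match, without consuming anything.
With no groups in the pattern, `findall` gives back each whole match — 3 here.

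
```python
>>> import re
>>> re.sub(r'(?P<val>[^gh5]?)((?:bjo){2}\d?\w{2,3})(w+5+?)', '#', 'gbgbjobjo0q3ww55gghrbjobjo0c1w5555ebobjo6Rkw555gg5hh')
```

'gbg#5ggh#555ebobjo6Rkw555gg5hh'

The pattern matches optionally any character except [gh5] (captured as 'val'); then the literal 'bjo' repeated 2 times, then optionally a digit, then 2 to 3 of a word character (captured); then one or more of a literal 'w', then one or more of a literal '5' (lazy) (captured).
Lazy quantifiers expand one character at a time until the remainder of the pattern can match.
Matches: at [3:15] → 'bjobjo0q3ww5'; at [19:31] → 'rbjobjo0c1w5'.
Each match is replaced by '#'.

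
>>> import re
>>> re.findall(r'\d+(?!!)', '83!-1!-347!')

['8', '34']

The negative lookahead/lookbehind blocks any match where the forbidden context is present.
Since nothing is captured, `findall` lists the 2 matched substrings directly.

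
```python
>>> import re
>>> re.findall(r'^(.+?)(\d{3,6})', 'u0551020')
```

[('u', '055102')]

The `?` after the quantifier makes it lazy — it takes as little as possible before letting the rest of the pattern try.
2 groups means the one result is a tuple of 2 captured strings — 1 here.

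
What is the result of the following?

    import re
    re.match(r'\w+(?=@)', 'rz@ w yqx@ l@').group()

'rz'

Lookahead/lookbehind check context without consuming it, so the matched span excludes the asserted characters.
With `match`, the pattern is implicitly anchored at the beginning.
The match spans [0:2] → 'rz'.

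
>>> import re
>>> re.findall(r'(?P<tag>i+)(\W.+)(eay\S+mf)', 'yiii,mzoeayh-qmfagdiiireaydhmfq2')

[('iii', ',mzoeayh-qmfagdiiir', 'eaydhmf')]

Pattern: one or more of a literal 'i' (captured as 'tag'); then a non-word character, then one or more of any character (captured); then the literal 'eay', then one or more of a non-whitespace character, then the literal 'mf' (captured).
Matches: at [1:30] match 'iii,mzoeayh-qmfagdiiireaydhmf', groups = ('iii', ',mzoeayh-qmfagdiiir', 'eaydhmf').
`findall` packs the 3 group values into a tuple for every match.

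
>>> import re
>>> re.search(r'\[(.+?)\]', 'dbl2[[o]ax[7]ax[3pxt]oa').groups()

('[o',)

The match spans [4:8] → '[[o]'.
Captured: group 1 = '[o'.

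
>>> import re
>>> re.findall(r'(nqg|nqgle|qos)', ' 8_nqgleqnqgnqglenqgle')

['nqg', 'nqg', 'nqg', 'nqg']

Alternation isn't longest-match — the leftmost alternative that fits at this position is chosen.
Walking the string: at [3:6] match 'nqg', group 1 = 'nqg'; at [9:12] match 'nqg', group 1 = 'nqg'; at [12:15] match 'nqg', group 1 = 'nqg'; at [17:20] match 'nqg', group 1 = 'nqg'.
With a single group, `findall` returns only what that group captured — 4 items.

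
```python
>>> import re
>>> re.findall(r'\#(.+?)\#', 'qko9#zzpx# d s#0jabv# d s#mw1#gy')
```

Walking the string: at [4:10] match '#zzpx#', group 1 = 'zzpx'; at [14:21] match '#0jabv#', group 1 = '0jabv'; at [25:30] match '#mw1#', group 1 = 'mw1'.
Because there's exactly one group, `findall` drops the full match and keeps group 1 from each hit.

['zzpx', '0jabv', 'mw1']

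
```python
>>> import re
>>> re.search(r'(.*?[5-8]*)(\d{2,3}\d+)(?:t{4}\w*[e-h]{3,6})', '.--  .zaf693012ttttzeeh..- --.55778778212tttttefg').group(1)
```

The match spans [0:23] → '.--  .zaf693012ttttzeeh'.
Captured: group 1 = '.--  .zaf6', group 2 = '93012'.

'.--  .zaf6'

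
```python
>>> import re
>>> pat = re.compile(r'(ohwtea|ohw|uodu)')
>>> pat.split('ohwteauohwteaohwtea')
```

['', 'ohwtea', 'u', 'ohwtea', '', 'ohwtea', '']

Branches in `(...|...)` are attempted left-to-right; the first branch that allows the whole pattern to succeed is taken.
`re.split` interleaves the captured-group text with the surrounding fragments.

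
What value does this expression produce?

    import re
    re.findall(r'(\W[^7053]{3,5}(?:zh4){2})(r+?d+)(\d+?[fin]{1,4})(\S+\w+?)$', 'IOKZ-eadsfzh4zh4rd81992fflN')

Pattern: a non-word character, then 3 to 5 of any character except [7053], then the literal 'zh4' repeated 2 times (captured); then one or more of a literal 'r' (lazy), then one or more of the literal 'd' (captured); then one or more of a digit (lazy), then 1 to 4 of one of [fin] (captured); then one or more of a non-whitespace character, then one or more of a word character (lazy) (captured); then anchored at the end.
Scanning left to right: at [4:27] match '-eadsfzh4zh4rd81992fflN', groups = ('-eadsfzh4zh4', 'rd', '81992ff', 'lN').
Multiple groups make `findall` return tuples — one 4-tuple for the one match.

[('-eadsfzh4zh4', 'rd', '81992ff', 'lN')]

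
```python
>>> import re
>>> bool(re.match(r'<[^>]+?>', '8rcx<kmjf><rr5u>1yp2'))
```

`re.match` only tries the pattern at the start of the string.
Here the string doesn't start with a match, so the call returns None, and `bool(None)` is False.

False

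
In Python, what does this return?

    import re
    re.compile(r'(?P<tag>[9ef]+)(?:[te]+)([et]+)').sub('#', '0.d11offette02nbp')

`sub` substitutes '#' at each match site.

'0.d11o#02nbp'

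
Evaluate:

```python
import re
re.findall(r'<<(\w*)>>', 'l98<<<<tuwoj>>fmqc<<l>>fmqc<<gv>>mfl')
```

['tuwoj', 'l', 'gv']

Walking the string: at [5:14] match '<<tuwoj>>', group 1 = 'tuwoj'; at [18:23] match '<<l>>', group 1 = 'l'; at [27:33] match '<<gv>>', group 1 = 'gv'.
Because there's exactly one group, `findall` drops the full match and keeps group 1 from each hit.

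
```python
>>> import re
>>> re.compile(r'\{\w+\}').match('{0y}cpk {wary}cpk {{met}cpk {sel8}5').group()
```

`re.match` only tries the pattern at the start of the string.
The match spans [0:4] → '{0y}'.

'{0y}'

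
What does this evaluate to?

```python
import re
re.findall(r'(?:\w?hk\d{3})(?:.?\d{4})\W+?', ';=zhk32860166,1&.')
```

['zhk32860166,']

Since nothing is captured, `findall` lists the 1 matched substring directly.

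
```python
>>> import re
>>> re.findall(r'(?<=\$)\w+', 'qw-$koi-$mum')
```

The positive lookaround only admits positions where the adjacent text matches; those characters stay outside the span.
Matches: at [4:7] → 'koi'; at [9:12] → 'mum'.
With no groups in the pattern, `findall` gives back each whole match — 2 here.

['koi', 'mum']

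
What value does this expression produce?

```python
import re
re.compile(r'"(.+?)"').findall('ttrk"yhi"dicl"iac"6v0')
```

With a single group, `findall` returns only what that group captured — 2 items.

['yhi', 'iac']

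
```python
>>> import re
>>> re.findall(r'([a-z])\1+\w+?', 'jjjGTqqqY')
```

The backreference `\1` re-matches whatever the first group consumed, character for character.
Matches: at [0:4] match 'jjjG', group 1 = 'j'; at [5:9] match 'qqqY', group 1 = 'q'.
Because there's exactly one group, `findall` drops the full match and keeps group 1 from each hit.

['j', 'q']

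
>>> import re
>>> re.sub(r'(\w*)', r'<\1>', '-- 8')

'<>-<>-<> <8><>'

`\1` in the replacement pulls in group 1's text for each match.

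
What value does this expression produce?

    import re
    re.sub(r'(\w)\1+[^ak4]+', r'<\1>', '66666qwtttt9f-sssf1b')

After group 1 captures some text, `\1` only succeeds where that same text appears again.
The replacement refers to a captured group, so each match is rewritten using its own captured text.

'<6>'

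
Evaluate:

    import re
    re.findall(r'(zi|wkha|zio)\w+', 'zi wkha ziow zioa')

['zi', 'zi']

`|` is ordered: at each position the engine commits to the first alternative that works.
Walking the string: at [8:12] match 'ziow', group 1 = 'zi'; at [13:17] match 'zioa', group 1 = 'zi'.
`findall` collects group 1 from each match (2 total).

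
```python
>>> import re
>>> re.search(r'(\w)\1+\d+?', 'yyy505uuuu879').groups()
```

The match spans [0:4] → 'yyy5'.
Captured: group 1 = 'y'.

('y',)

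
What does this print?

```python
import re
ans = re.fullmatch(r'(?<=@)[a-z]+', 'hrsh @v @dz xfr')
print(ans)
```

The lookaround is zero-width — it requires the adjacent text to match without consuming it, so the asserted text isn't part of the match.
`re.fullmatch` requires the pattern to consume the entire string.
Here the string isn't matched end-to-end, so the call returns None.

None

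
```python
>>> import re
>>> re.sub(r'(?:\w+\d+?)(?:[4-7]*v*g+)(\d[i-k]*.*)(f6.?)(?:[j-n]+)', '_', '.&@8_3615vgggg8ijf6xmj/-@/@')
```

Pattern: one or more of a word character, then one or more of a digit (lazy) (non-capturing group); then zero or more of a character in [4-7], then zero or more of the literal 'v', then one or more of the literal 'g' (non-capturing group); then a digit, then zero or more of a character in [i-k], then zero or more of any character (captured); then the literal 'f6', then optionally any character (captured); then one or more of a character in [j-n] (non-capturing group).
Matches: at [3:22] → '8_3615vgggg8ijf6xmj'.
Every occurrence is swapped for '_'.

'.&@_/-@/@'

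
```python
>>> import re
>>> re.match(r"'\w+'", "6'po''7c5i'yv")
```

None

`re.match` only tries the pattern at the start of the string.
Here the string doesn't start with a match, so the call returns None.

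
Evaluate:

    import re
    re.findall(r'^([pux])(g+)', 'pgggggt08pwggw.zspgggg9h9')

[('p', 'ggggg')]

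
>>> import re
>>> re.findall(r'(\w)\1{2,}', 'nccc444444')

`\1` is not a pattern — it's the concrete string captured by group 1, re-applied verbatim.
Because there's exactly one group, `findall` drops the full match and keeps group 1 from each hit.

['c', '4']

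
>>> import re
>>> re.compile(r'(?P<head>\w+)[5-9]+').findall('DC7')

['DC']

Because there's exactly one group, `findall` drops the full match and keeps group 1 from the one hit.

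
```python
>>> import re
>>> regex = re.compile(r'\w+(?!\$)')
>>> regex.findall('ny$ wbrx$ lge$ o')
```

['n', 'wbr', 'lg', 'o']

The negative lookahead/lookbehind blocks any match where the forbidden context is present.
Scanning left to right: at [0:1] → 'n'; at [4:7] → 'wbr'; at [10:12] → 'lg'; at [15:16] → 'o'.
Since nothing is captured, `findall` lists the 4 matched substrings directly.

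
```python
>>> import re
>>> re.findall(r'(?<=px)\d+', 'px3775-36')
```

['3775']

The positive lookaround only admits positions where the adjacent text matches; those characters stay outside the span.
No capturing groups, so `findall` returns the 1 full match string.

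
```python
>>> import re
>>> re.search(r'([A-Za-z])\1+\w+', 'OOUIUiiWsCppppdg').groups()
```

('O',)

The backreference `\1` re-matches whatever the first group consumed, character for character.
`re.search` scans for the first position where the pattern succeeds.
The match spans [0:16] → 'OOUIUiiWsCppppdg'.
Captured: group 1 = 'O'.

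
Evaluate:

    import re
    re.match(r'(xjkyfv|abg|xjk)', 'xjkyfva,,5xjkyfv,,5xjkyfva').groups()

('xjkyfv',)

The match spans [0:6] → 'xjkyfv'.
Captured: group 1 = 'xjkyfv'.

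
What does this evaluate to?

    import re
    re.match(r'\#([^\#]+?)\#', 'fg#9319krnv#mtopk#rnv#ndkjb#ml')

None

`match` is anchored at position 0; if the pattern doesn't fit there, it returns None.
Here the string doesn't start with a match, so the call returns None.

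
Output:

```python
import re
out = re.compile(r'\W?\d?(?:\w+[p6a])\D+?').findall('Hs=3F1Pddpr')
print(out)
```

['=3F1Pddpr']

Pattern: optionally a non-word character, then optionally a digit; then one or more of a word character, then one of [p6a] (non-capturing group); then one or more of a non-digit (lazy).
Matches: at [2:11] → '=3F1Pddpr'.
With no groups in the pattern, `findall` gives back each whole match — 1 here.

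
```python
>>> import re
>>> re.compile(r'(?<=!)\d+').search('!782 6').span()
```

The `(?=…)`/`(?<=…)` assertion just peeks at neighbouring text; it doesn't advance the match position.
The match spans [1:4] → '782'.

(1, 4)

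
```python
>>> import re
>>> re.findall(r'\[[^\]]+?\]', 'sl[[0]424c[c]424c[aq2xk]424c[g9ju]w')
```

['[[0]', '[c]', '[aq2xk]', '[g9ju]']

With no groups in the pattern, `findall` gives back each whole match — 4 here.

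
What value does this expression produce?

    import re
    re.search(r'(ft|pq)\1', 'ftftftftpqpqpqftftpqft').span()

(0, 4)

After group 1 captures some text, `\1` only succeeds where that same text appears again.
`search` walks the string left to right and returns the first match it finds.
The match spans [0:4] → 'ftft'.
Captured: group 1 = 'ft'.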